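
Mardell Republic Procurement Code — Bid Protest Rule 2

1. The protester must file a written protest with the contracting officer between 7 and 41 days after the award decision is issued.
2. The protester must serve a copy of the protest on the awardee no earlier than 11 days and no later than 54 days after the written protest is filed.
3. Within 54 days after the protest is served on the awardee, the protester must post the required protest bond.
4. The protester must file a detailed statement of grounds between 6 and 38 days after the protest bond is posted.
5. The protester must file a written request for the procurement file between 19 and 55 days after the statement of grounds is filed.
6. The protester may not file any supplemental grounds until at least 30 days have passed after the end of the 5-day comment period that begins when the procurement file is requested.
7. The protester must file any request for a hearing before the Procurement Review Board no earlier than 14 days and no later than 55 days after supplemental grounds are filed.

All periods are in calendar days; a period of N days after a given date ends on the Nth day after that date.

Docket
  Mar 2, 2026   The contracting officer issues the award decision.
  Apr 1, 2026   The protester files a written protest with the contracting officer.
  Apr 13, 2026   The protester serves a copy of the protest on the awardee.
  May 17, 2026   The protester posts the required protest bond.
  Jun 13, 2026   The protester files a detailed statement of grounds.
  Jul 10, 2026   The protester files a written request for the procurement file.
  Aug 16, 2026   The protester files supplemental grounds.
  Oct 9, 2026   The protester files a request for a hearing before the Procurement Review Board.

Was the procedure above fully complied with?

Yes

Step 1 — 7 and 41 days from Mar 2, 2026 (when the award decision is issued) are Mar 9, 2026 and Apr 12, 2026 respectively; done Apr 1, 2026, which is between those dates.
Step 2 — 11 and 54 days from Apr 1, 2026 (when the written protest is filed) are Apr 12, 2026 and May 25, 2026 respectively; done Apr 13, 2026, which is between those dates.
Step 3 — counting 54 days from Apr 13, 2026 (when the protest is served on the awardee) gives a deadline of Jun 6, 2026; May 17, 2026 is within that limit.
Step 4 — 6 and 38 days from May 17, 2026 (when the protest bond is posted) are May 23, 2026 and Jun 24, 2026 respectively; done Jun 13, 2026, which is between those dates.
Step 5 — 19 and 55 days from Jun 13, 2026 (when the statement of grounds is filed) are Jul 2, 2026 and Aug 7, 2026 respectively; done Jul 10, 2026, which is between those dates.
Step 6 — must wait 30 days from Jul 15, 2026 (end of the 5-day comment period, which began when the procurement file is requested on Jul 10, 2026), so not before Aug 14, 2026; Aug 16, 2026 is on or after that date.
Step 7 — 14 and 55 days from Aug 16, 2026 (when supplemental grounds are filed) are Aug 30, 2026 and Oct 10, 2026 respectively; done Oct 9, 2026 — within the window.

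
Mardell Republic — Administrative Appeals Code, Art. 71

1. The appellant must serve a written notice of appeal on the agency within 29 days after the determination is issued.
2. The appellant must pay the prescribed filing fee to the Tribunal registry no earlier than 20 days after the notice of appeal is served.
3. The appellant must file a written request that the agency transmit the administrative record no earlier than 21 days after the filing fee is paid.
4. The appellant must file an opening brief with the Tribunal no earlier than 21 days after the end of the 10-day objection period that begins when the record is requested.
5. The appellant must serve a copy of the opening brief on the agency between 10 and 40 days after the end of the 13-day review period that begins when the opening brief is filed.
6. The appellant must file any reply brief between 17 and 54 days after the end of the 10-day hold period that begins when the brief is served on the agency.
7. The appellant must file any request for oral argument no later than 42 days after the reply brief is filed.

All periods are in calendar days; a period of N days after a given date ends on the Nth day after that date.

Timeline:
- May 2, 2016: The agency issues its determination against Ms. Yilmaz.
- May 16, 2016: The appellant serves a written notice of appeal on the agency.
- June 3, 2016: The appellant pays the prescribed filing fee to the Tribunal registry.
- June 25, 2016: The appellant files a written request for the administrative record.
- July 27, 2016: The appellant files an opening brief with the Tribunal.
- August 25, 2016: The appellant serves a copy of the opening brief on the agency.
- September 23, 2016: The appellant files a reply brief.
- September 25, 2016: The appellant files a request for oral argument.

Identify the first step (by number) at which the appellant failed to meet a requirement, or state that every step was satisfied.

(1) due by May 2, 2016 + 29 days = May 31, 2016; May 16, 2016 is within that limit.
(2) permitted from May 16, 2016 + 20 days = June 5, 2016 onward; acted on June 3, 2016, 2 days prematurely.

Step 2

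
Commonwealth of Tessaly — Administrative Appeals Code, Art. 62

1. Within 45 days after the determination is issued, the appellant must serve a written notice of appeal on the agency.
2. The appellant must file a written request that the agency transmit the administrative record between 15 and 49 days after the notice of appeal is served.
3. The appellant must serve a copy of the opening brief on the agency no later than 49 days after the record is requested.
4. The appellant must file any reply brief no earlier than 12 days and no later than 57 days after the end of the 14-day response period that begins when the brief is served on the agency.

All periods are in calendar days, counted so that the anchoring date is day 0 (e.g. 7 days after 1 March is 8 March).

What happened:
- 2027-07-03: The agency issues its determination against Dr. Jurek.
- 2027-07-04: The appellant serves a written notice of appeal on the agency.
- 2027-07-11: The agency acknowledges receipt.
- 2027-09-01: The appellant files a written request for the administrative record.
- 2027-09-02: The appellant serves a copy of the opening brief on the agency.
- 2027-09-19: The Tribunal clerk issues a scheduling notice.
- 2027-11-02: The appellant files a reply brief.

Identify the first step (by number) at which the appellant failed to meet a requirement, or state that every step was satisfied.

Step 2

Step 1: 45 days after 2027-07-03 (when the determination is issued) is 2027-08-17; done 2027-07-04 — timely.
Step 2: the window is 15–49 days after 2027-07-04 (when the notice of appeal is served), so 2027-07-19 through 2027-08-22; 2027-09-01 is 10 days past the end of the window.
That is the first point of non-compliance.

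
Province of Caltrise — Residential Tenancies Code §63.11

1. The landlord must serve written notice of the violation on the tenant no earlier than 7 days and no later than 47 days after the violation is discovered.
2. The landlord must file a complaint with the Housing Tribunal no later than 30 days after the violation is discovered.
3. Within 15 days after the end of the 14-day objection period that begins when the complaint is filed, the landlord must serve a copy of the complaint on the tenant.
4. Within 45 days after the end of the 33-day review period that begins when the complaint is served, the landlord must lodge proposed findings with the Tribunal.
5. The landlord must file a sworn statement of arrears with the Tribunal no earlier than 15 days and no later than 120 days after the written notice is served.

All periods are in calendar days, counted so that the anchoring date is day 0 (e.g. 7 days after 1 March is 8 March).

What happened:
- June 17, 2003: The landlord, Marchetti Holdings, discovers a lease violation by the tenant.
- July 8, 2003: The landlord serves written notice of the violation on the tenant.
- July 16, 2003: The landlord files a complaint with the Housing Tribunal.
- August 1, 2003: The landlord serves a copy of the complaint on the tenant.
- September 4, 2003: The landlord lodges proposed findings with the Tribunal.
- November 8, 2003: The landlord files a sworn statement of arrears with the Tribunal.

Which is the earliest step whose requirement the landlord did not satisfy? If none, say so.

Step 5

(1) the permitted window runs from June 17, 2003 + 7 = June 24, 2003 to June 17, 2003 + 47 = August 3, 2003; done July 8, 2003 — within the window.
(2) due by June 17, 2003 + 30 days = July 17, 2003; done July 16, 2003 — timely.
(3) due by July 30, 2003 + 15 days = August 14, 2003; August 1, 2003 is within that limit.
(4) due by September 3, 2003 + 45 days = October 18, 2003; done September 4, 2003 — timely.
(5) the permitted window runs from July 8, 2003 + 15 = July 23, 2003 to July 8, 2003 + 120 = November 5, 2003; done November 8, 2003 — 3 days after the window closed.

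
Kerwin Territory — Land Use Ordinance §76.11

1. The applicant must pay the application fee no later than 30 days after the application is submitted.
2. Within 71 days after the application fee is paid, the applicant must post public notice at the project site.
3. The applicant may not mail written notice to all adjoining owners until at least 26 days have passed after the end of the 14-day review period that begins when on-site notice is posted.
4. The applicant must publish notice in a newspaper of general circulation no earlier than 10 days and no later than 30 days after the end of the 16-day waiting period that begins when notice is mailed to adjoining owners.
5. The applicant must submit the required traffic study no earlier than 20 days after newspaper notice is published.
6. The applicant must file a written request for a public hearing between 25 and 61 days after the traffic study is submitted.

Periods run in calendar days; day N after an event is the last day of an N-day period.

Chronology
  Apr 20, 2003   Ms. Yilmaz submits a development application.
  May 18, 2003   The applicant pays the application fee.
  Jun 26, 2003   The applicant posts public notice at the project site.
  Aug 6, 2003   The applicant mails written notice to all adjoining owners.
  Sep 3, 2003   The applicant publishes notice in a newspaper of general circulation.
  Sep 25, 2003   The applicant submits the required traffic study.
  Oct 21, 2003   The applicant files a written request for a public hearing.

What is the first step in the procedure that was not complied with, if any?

None — every step was satisfied

Step 1 — counting 30 days from Apr 20, 2003 (when the application is submitted) gives a deadline of May 20, 2003; May 18, 2003 is within that limit.
Step 2 — counting 71 days from May 18, 2003 (when the application fee is paid) gives a deadline of Jul 28, 2003; Jun 26, 2003 is within that limit.
Step 3 — must wait 26 days from Jul 10, 2003 (end of the 14-day review period, which began when on-site notice is posted on Jun 26, 2003), so not before Aug 5, 2003; done Aug 6, 2003, after the minimum wait.
Step 4 — 10 and 30 days from Aug 22, 2003 (end of the 16-day waiting period, which began when notice is mailed to adjoining owners on Aug 6, 2003) are Sep 1, 2003 and Sep 21, 2003 respectively; done Sep 3, 2003, which is between those dates.
Step 5 — must wait 20 days from Sep 3, 2003 (when newspaper notice is published), so not before Sep 23, 2003; done Sep 25, 2003 — permitted.
Step 6 — 25 and 61 days from Sep 25, 2003 (when the traffic study is submitted) are Oct 20, 2003 and Nov 25, 2003 respectively; done Oct 21, 2003 — within the window.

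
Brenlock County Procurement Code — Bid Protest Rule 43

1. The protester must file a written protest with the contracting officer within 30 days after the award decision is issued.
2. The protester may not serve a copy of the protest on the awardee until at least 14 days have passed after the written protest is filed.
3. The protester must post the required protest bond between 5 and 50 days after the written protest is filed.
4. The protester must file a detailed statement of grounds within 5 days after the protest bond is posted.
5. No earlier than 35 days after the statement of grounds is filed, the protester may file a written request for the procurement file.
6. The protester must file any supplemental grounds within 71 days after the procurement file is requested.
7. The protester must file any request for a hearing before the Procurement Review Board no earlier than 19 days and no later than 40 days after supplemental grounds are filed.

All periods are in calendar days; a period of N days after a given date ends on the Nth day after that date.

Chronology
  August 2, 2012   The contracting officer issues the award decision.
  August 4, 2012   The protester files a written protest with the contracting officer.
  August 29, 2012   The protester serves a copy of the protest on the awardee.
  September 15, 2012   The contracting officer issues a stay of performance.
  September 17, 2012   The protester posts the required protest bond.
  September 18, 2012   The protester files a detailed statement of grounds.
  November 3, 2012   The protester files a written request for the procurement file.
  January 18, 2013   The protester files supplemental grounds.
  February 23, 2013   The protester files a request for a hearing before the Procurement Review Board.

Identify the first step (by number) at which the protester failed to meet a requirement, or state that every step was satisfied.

Step 6

Step 1: 30 days after August 2, 2012 (when the award decision is issued) is September 1, 2012; completed August 4, 2012, before the deadline.
Step 2: the earliest permitted date is 14 days after August 4, 2012 (when the written protest is filed), i.e. August 18, 2012; August 29, 2012 is on or after that date.
Step 3: the window is 5–50 days after August 4, 2012 (when the written protest is filed), so August 9, 2012 through September 23, 2012; done September 17, 2012 — within the window.
Step 4: 5 days after September 17, 2012 (when the protest bond is posted) is September 22, 2012; September 18, 2012 is within that limit.
Step 5: the earliest permitted date is 35 days after September 18, 2012 (when the statement of grounds is filed), i.e. October 23, 2012; done November 3, 2012, after the minimum wait.
Step 6: 71 days after November 3, 2012 (when the procurement file is requested) is January 13, 2013; done January 18, 2013 — 5 days late.
No need to go further; step 6 was not satisfied.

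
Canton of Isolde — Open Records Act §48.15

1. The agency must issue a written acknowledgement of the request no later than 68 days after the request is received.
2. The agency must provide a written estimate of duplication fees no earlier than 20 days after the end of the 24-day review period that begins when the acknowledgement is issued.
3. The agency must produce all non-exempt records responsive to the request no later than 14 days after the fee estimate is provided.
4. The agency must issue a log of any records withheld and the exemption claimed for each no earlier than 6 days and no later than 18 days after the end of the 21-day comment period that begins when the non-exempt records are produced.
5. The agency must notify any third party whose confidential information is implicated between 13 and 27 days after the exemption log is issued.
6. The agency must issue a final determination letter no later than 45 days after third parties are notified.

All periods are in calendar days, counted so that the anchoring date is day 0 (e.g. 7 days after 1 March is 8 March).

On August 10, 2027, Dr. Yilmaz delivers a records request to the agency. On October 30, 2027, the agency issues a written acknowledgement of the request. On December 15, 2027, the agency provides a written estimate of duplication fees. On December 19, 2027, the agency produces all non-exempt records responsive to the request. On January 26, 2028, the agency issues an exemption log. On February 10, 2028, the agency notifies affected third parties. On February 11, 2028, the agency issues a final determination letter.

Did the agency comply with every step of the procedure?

Step 1 — counting 68 days from August 10, 2027 (when the request is received) gives a deadline of October 17, 2027; October 30, 2027 misses that deadline by 13 days.
That is the first point of non-compliance.

No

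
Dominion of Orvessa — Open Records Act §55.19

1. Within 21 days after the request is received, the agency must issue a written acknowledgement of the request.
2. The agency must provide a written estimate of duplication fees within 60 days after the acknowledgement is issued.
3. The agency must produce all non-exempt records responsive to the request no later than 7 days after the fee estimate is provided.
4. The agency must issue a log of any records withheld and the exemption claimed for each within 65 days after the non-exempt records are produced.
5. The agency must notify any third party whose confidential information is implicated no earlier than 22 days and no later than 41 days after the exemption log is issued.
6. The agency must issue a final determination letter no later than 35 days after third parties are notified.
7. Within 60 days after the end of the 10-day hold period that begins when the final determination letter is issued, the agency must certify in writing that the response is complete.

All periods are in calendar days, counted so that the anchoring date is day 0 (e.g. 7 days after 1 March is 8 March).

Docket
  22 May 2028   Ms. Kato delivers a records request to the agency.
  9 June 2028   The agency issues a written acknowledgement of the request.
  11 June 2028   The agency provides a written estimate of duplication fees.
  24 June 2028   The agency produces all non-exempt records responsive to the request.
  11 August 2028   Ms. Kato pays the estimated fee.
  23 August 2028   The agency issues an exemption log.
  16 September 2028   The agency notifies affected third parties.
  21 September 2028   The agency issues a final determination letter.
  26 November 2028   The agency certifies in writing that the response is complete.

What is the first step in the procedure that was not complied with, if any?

(1) due by 22 May 2028 + 21 days = 12 June 2028; completed 9 June 2028, before the deadline.
(2) due by 9 June 2028 + 60 days = 8 August 2028; completed 11 June 2028, before the deadline.
(3) due by 11 June 2028 + 7 days = 18 June 2028; done 24 June 2028 — 6 days late.
The analysis stops there.

Step 3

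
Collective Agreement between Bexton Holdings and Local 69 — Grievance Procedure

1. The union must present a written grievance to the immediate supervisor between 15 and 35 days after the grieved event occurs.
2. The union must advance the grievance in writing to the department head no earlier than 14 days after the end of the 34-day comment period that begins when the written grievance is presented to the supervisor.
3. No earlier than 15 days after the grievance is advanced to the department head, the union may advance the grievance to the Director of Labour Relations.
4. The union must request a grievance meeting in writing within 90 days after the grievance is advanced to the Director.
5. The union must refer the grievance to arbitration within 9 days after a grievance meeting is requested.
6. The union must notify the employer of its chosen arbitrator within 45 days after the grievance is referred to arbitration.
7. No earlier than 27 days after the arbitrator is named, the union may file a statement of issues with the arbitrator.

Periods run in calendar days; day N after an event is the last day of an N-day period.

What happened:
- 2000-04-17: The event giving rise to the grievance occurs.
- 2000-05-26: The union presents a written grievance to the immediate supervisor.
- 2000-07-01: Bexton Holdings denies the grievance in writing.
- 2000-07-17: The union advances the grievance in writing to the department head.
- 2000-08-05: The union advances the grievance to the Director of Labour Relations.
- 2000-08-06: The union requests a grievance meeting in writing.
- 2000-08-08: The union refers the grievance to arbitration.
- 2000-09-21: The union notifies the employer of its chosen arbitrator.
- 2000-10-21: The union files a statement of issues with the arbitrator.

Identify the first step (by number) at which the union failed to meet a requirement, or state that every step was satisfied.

Step 1: the window is 15–35 days after 2000-04-17 (when the grieved event occurs), so 2000-05-02 through 2000-05-22; 2000-05-26 is 4 days past the end of the window.

Step 1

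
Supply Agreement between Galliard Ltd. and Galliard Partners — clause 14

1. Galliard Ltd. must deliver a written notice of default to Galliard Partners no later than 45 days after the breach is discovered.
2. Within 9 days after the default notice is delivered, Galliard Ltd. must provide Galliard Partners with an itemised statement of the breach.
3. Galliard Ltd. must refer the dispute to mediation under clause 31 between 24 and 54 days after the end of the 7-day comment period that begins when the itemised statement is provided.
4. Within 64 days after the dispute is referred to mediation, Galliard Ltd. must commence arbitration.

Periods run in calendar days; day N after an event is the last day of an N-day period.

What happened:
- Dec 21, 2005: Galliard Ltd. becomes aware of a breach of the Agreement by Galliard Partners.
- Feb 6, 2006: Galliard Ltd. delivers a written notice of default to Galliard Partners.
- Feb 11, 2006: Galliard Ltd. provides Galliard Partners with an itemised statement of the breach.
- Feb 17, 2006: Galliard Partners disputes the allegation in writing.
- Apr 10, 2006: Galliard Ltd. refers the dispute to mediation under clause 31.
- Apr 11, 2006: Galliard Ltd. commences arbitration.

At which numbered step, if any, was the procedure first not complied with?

Step 1 — counting 45 days from Dec 21, 2005 (when the breach is discovered) gives a deadline of Feb 4, 2006; not done until Feb 6, 2006, 2 days after the deadline.
No need to go further; step 1 was not satisfied.

Step 1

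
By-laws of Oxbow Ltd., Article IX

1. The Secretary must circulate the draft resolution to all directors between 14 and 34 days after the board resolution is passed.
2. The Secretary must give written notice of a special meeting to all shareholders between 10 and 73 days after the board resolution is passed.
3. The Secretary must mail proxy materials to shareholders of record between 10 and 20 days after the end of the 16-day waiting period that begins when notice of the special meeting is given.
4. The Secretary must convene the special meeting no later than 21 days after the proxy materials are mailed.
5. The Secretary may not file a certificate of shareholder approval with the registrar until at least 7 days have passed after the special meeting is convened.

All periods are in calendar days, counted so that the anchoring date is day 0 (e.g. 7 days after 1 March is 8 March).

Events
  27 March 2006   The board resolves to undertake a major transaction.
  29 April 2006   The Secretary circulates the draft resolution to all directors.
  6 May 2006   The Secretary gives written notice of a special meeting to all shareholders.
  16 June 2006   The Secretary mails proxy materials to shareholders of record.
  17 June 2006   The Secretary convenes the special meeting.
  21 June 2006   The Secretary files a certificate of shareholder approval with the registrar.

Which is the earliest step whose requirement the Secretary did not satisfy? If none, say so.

Step 1: the window is 14–34 days after 27 March 2006 (when the board resolution is passed), so 10 April 2006 through 30 April 2006; 29 April 2006 falls inside that range.
Step 2: the window is 10–73 days after 27 March 2006 (when the board resolution is passed), so 6 April 2006 through 8 June 2006; 6 May 2006 falls inside that range.
Step 3: the window is 10–20 days after 22 May 2006 (end of the 16-day waiting period, which began when notice of the special meeting is given on 6 May 2006), so 1 June 2006 through 11 June 2006; done 16 June 2006 — 5 days after the window closed.

Step 3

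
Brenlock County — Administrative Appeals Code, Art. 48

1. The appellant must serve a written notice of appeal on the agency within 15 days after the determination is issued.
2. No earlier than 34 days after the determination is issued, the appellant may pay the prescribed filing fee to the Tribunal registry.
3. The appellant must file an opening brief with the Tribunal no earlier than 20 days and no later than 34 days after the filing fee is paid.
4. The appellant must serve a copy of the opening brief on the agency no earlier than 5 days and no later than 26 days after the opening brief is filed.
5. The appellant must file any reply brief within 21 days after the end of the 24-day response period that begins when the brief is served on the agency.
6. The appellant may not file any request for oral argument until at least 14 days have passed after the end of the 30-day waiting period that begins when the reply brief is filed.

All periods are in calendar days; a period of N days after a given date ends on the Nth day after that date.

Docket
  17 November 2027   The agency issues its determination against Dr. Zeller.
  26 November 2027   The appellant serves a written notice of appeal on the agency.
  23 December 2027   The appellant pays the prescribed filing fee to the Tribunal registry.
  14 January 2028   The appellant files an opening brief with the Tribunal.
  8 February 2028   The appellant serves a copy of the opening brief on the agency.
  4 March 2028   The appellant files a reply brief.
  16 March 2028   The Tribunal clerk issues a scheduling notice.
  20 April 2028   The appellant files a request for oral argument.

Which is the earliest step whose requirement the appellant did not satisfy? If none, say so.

None — every step was satisfied

(1) due by 17 November 2027 + 15 days = 2 December 2027; 26 November 2027 is within that limit.
(2) permitted from 17 November 2027 + 34 days = 21 December 2027 onward; done 23 December 2027 — permitted.
(3) the permitted window runs from 23 December 2027 + 20 = 12 January 2028 to 23 December 2027 + 34 = 26 January 2028; 14 January 2028 falls inside that range.
(4) the permitted window runs from 14 January 2028 + 5 = 19 January 2028 to 14 January 2028 + 26 = 9 February 2028; 8 February 2028 falls inside that range.
(5) due by 3 March 2028 + 21 days = 24 March 2028; 4 March 2028 is within that limit.
(6) permitted from 3 April 2028 + 14 days = 17 April 2028 onward; 20 April 2028 is on or after that date.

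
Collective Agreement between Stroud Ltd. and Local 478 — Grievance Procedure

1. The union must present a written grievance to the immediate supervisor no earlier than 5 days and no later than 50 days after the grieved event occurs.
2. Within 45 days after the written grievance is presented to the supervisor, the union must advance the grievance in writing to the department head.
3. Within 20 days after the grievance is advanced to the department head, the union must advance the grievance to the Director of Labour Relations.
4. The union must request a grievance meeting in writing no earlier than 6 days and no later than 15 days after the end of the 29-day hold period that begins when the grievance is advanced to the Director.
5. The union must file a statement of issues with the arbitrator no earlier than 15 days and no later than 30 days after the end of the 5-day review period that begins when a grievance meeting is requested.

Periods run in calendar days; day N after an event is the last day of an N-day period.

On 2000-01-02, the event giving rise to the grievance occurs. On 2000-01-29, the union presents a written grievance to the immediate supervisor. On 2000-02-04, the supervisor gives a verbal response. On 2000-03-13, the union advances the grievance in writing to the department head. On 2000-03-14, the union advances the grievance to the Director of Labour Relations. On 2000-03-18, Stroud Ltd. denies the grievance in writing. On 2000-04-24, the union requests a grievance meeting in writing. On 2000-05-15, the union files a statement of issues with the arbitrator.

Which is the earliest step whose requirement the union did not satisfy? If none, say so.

None — every step was satisfied

(1) the permitted window runs from 2000-01-02 + 5 = 2000-01-07 to 2000-01-02 + 50 = 2000-02-21; done 2000-01-29, which is between those dates.
(2) due by 2000-01-29 + 45 days = 2000-03-14; 2000-03-13 is within that limit.
(3) due by 2000-03-13 + 20 days = 2000-04-02; done 2000-03-14 — timely.
(4) the permitted window runs from 2000-04-12 + 6 = 2000-04-18 to 2000-04-12 + 15 = 2000-04-27; done 2000-04-24, which is between those dates.
(5) the permitted window runs from 2000-04-29 + 15 = 2000-05-14 to 2000-04-29 + 30 = 2000-05-29; done 2000-05-15, which is between those dates.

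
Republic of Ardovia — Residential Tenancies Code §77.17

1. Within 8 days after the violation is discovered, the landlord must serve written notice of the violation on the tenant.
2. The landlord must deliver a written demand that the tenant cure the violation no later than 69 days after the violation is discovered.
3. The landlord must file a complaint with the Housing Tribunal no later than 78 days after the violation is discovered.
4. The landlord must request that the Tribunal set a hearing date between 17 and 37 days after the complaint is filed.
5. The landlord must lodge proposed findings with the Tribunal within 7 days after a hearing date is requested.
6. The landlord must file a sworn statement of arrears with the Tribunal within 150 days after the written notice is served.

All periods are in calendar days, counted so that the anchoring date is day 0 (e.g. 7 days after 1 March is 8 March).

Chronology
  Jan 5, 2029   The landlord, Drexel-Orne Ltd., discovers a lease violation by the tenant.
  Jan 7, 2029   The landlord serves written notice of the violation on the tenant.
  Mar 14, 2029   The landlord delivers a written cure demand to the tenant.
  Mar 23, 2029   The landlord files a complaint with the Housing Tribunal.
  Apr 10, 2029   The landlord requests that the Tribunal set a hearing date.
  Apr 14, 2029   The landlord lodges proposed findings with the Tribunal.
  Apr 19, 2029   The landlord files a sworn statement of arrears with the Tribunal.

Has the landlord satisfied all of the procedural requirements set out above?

Yes

Step 1 — counting 8 days from Jan 5, 2029 (when the violation is discovered) gives a deadline of Jan 13, 2029; Jan 7, 2029 is within that limit.
Step 2 — counting 69 days from Jan 5, 2029 (when the violation is discovered) gives a deadline of Mar 15, 2029; completed Mar 14, 2029, before the deadline.
Step 3 — counting 78 days from Jan 5, 2029 (when the violation is discovered) gives a deadline of Mar 24, 2029; Mar 23, 2029 is within that limit.
Step 4 — 17 and 37 days from Mar 23, 2029 (when the complaint is filed) are Apr 9, 2029 and Apr 29, 2029 respectively; Apr 10, 2029 falls inside that range.
Step 5 — counting 7 days from Apr 10, 2029 (when a hearing date is requested) gives a deadline of Apr 17, 2029; Apr 14, 2029 is within that limit.
Step 6 — counting 150 days from Jan 7, 2029 (when the written notice is served) gives a deadline of Jun 6, 2029; Apr 19, 2029 is within that limit.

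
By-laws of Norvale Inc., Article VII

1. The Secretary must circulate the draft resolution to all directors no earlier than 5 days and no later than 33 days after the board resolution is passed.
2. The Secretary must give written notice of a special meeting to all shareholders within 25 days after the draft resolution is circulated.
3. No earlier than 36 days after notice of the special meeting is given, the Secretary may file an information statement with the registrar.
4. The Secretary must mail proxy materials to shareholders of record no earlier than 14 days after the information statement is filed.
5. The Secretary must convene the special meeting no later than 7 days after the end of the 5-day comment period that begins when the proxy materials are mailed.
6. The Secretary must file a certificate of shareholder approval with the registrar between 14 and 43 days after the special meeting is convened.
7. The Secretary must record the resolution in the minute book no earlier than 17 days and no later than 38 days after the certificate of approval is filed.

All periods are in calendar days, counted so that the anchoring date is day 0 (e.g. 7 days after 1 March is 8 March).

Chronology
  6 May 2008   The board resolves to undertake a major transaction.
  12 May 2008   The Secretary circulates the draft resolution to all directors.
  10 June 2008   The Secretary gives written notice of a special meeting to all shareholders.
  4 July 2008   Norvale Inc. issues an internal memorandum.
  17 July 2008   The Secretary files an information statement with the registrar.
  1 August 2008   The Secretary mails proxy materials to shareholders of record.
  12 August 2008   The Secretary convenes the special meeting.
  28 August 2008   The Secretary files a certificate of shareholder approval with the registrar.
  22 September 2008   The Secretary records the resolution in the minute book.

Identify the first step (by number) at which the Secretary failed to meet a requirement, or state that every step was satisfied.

Step 1 — 5 and 33 days from 6 May 2008 (when the board resolution is passed) are 11 May 2008 and 8 June 2008 respectively; 12 May 2008 falls inside that range.
Step 2 — counting 25 days from 12 May 2008 (when the draft resolution is circulated) gives a deadline of 6 June 2008; 10 June 2008 misses that deadline by 4 days.
Later steps need not be reached.

Step 2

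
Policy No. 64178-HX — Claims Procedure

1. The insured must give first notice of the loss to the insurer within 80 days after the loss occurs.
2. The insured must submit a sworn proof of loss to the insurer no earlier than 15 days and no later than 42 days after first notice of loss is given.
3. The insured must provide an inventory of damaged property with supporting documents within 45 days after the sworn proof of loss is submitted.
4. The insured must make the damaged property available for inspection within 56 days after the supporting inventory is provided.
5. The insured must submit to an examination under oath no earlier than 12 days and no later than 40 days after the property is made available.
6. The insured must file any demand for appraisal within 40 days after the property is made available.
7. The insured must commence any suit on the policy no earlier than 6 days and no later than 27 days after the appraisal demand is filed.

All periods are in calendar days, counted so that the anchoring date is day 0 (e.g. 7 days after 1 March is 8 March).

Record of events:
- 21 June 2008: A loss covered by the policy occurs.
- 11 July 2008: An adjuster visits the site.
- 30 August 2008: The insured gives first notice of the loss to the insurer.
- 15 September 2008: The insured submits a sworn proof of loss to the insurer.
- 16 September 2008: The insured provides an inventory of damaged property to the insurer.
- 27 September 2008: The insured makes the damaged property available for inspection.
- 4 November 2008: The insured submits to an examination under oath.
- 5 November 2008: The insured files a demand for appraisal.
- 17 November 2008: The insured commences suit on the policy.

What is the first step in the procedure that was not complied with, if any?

None — every step was satisfied

Step 1: 80 days after 21 June 2008 (when the loss occurs) is 9 September 2008; completed 30 August 2008, before the deadline.
Step 2: the window is 15–42 days after 30 August 2008 (when first notice of loss is given), so 14 September 2008 through 11 October 2008; 15 September 2008 falls inside that range.
Step 3: 45 days after 15 September 2008 (when the sworn proof of loss is submitted) is 30 October 2008; 16 September 2008 is within that limit.
Step 4: 56 days after 16 September 2008 (when the supporting inventory is provided) is 11 November 2008; done 27 September 2008 — timely.
Step 5: the window is 12–40 days after 27 September 2008 (when the property is made available), so 9 October 2008 through 6 November 2008; done 4 November 2008 — within the window.
Step 6: 40 days after 27 September 2008 (when the property is made available) is 6 November 2008; 5 November 2008 is within that limit.
Step 7: the window is 6–27 days after 5 November 2008 (when the appraisal demand is filed), so 11 November 2008 through 2 December 2008; done 17 November 2008 — within the window.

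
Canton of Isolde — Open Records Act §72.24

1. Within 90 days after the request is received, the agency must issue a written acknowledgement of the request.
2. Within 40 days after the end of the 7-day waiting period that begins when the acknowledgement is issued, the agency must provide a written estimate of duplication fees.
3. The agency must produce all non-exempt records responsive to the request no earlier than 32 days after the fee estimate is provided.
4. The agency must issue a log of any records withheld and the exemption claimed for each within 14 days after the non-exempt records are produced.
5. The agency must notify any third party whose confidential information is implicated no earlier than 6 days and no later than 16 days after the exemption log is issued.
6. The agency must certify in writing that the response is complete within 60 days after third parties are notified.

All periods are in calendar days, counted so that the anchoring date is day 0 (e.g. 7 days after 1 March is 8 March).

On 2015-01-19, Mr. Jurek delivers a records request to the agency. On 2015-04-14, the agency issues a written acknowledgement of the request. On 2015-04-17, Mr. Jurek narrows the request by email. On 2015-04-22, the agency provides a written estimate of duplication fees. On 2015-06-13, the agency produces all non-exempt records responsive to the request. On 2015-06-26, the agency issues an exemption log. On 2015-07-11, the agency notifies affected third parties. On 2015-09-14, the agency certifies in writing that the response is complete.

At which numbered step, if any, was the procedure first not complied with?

(1) due by 2015-01-19 + 90 days = 2015-04-19; done 2015-04-14 — timely.
(2) due by 2015-04-21 + 40 days = 2015-05-31; 2015-04-22 is within that limit.
(3) permitted from 2015-04-22 + 32 days = 2015-05-24 onward; done 2015-06-13, after the minimum wait.
(4) due by 2015-06-13 + 14 days = 2015-06-27; done 2015-06-26 — timely.
(5) the permitted window runs from 2015-06-26 + 6 = 2015-07-02 to 2015-06-26 + 16 = 2015-07-12; done 2015-07-11, which is between those dates.
(6) due by 2015-07-11 + 60 days = 2015-09-09; done 2015-09-14 — 5 days late.
Later steps need not be reached.

Step 6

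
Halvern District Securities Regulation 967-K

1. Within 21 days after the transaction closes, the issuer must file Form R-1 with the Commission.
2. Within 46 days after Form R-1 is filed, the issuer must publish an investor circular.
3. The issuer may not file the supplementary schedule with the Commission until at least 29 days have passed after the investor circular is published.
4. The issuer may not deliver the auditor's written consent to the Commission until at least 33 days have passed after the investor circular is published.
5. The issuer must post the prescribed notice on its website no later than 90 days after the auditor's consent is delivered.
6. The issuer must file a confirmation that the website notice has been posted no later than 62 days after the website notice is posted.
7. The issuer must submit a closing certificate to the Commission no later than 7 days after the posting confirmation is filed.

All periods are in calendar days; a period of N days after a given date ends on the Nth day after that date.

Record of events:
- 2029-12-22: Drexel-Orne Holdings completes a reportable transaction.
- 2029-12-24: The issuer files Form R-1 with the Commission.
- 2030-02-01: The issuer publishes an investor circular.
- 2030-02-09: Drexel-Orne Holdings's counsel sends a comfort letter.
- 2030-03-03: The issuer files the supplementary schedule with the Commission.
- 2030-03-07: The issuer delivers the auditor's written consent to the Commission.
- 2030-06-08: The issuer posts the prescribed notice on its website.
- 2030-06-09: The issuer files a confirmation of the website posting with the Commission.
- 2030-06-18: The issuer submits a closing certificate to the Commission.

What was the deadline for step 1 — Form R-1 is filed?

Step 1 runs from 2029-12-22, when the transaction closes. 21 days after 2029-12-22 is 2030-01-12.

2030-01-12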